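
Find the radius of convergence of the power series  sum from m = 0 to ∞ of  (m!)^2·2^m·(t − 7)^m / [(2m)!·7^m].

R = 14

Ratio test: |a_{m+1}/a_m| = (m+1)²/[(2m+1)·(2m+2)] · 2/7 → 1/14 as m → ∞.
Thus R = 1/(1/14) = 14.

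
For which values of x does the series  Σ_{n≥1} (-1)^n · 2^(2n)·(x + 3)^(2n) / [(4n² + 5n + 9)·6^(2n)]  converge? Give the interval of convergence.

[-6, 0]

Ratio test: |a_{n+1}/a_n| = [(4n² + 5n + 9)/(4(n+1)² + 5(n+1) + 9)] · 4/36 → 1/9 as n → ∞.
Successive powers of (x + 3) differ by 2, so the series converges when |x + 3|² · 1/9 < 1, i.e. |x + 3| < √(9) = 3. So R = 3.
Check x = 0: the series is dominated by a constant times Σ 1/n², which converges (p = 2 > 1).
At x = -6: the terms are on the order of 1/n², so the series converges absolutely by comparison with the p-series (p = 2 > 1).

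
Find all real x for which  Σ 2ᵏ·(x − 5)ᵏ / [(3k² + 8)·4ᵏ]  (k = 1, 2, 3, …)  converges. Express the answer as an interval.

The ratio of consecutive coefficients is [(3k² + 8)/(3(k+1)² + 8)] · 2/4 → 1/2.
Hence the series converges for |x − 5| < 1/(1/2) = 2, so the radius of convergence is 2.
Endpoint x = 7: the terms are on the order of 1/k², so the series converges absolutely by comparison with the p-series (p = 2 > 1).
Check x = 3: the terms are on the order of 1/k², so the series converges absolutely by comparison with the p-series (p = 2 > 1).

[3, 7]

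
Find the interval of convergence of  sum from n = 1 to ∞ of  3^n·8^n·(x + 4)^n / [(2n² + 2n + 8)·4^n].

[-25/6, -23/6]

The ratio of consecutive coefficients is [(2n² + 2n + 8)/(2(n+1)² + 2(n+1) + 8)] · 3·8/4 → 6.
Thus R = 1/(6) = 1/6.
Endpoint x = -23/6: absolute convergence follows by limit comparison with Σ 1/n².
When x = -25/6, absolute convergence follows by limit comparison with Σ 1/n².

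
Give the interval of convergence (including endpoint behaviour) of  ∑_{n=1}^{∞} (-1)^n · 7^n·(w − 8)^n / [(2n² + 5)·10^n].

Ratio test: |a_{n+1}/a_n| = [(2n² + 5)/(2(n+1)² + 5)] · 7/10 → 7/10 as n → ∞.
Convergence for |w − 8| · 7/10 < 1, i.e. |w − 8| < 10/7. So R = 10/7.
Check w = 66/7: absolute convergence follows by limit comparison with Σ 1/n².
When w = 46/7, absolute convergence follows by limit comparison with Σ 1/n².

[46/7, 66/7]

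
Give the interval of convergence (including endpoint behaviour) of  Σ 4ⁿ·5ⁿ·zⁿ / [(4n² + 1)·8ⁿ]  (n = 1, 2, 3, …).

By the ratio test, |a_{n+1}/a_n| = [(4n² + 1)/(4(n+1)² + 1)] · 4·5/8 → 5/2.
Convergence for |z| · 5/2 < 1, i.e. |z| < 2/5. So R = 2/5.
Endpoint z = 2/5: the terms are on the order of 1/n², so the series converges absolutely by comparison with the p-series (p = 2 > 1).
When z = -2/5, absolute convergence follows by limit comparison with Σ 1/n².

[-2/5, 2/5]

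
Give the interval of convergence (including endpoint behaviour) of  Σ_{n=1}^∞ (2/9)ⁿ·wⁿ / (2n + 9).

By the ratio test, |a_{n+1}/a_n| = [(2n + 9)/(2(n+1) + 9)] · 2/9 → 2/9.
Convergence for |w| · 2/9 < 1, i.e. |w| < 9/2. So R = 9/2.
Endpoint w = 9/2: the terms are asymptotic to a nonzero constant times 1/n, so the series diverges by limit comparison with Σ 1/n.
Endpoint w = -9/2: an alternating series whose terms decrease to 0 in absolute value, so it converges by the Leibniz criterion.

[-9/2, 9/2)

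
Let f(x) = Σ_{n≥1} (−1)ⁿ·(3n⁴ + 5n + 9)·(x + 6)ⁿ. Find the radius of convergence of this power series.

R = 1

By the ratio test, |a_{n+1}/a_n| = (3(n+1)⁴ + 5(n+1) + 9)/(3n⁴ + 5n + 9) → 1.
Convergence for |x + 6| < 1, so R = 1.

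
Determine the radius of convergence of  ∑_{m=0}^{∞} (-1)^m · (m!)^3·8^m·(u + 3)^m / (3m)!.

Apply the ratio test: |a_{m+1}| / |a_m| = (m+1)³/[(3m+1)·(3m+2)·(3m+3)] · 8, which tends to 8/27 as m → ∞.
The series converges when 8/27 · |u + 3| < 1, giving R = 27/8.

R = 27/8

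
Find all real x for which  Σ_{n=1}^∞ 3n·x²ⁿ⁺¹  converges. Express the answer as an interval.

(-1, 1)

The ratio of consecutive coefficients is 3(n+1)/3n → 1.
Successive powers of x differ by 2, so the series converges when |x|² · 1 < 1, i.e. |x| < √(1) = 1. So R = 1.
At x = 1: the n-th term does not approach 0; divergence by the term test.
When x = -1, the n-th term does not approach 0; divergence by the term test.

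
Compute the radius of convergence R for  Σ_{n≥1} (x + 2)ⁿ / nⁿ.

R = ∞

By the Cauchy root test, |a_n|^(1/n) = 1/n → 0.
The limit is 0 for every x, so R = ∞.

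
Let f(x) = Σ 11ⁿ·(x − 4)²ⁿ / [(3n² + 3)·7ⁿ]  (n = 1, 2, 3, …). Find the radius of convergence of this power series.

Ratio test: |a_{n+1}/a_n| = [(3n² + 3)/(3(n+1)² + 3)] · 11/7 → 11/7 as n → ∞.
Since the exponent of (x − 4) increases by 2 each term, convergence requires |x − 4|² < 7/11, hence R = √77/11.

R = √77/11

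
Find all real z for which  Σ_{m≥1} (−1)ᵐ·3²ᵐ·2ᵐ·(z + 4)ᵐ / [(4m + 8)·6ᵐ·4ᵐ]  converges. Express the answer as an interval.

(-16/3, -8/3]

By the ratio test, |a_{m+1}/a_m| = [(4m + 8)/(4(m+1) + 8)] · 9·2/(6·4) → 3/4.
The series converges when 3/4 · |z + 4| < 1, giving R = 4/3.
Endpoint z = -8/3: an alternating series whose terms decrease to 0 in absolute value, so it converges by the Leibniz criterion.
Endpoint z = -16/3: the terms behave like c/m; limit comparison with the harmonic series gives divergence.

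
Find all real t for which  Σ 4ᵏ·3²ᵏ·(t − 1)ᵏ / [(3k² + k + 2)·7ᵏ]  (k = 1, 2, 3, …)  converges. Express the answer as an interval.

The ratio of consecutive coefficients is [(3k² + k + 2)/(3(k+1)² + (k+1) + 2)] · 4·9/7 → 36/7.
The series converges when 36/7 · |t − 1| < 1, giving R = 7/36.
When t = 43/36, the terms are on the order of 1/k², so the series converges absolutely by comparison with the p-series (p = 2 > 1).
When t = 29/36, the series is dominated by a constant times Σ 1/k², which converges (p = 2 > 1).

[29/36, 43/36]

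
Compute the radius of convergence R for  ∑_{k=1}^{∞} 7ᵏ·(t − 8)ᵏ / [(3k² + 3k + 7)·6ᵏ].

The ratio of consecutive coefficients is [(3k² + 3k + 7)/(3(k+1)² + 3(k+1) + 7)] · 7/6 → 7/6.
The series converges when 7/6 · |t − 8| < 1, giving R = 6/7.

R = 6/7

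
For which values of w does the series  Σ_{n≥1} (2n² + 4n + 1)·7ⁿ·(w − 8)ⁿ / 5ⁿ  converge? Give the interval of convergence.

Ratio test: |a_{n+1}/a_n| = [(2(n+1)² + 4(n+1) + 1)/(2n² + 4n + 1)] · 7/5 → 7/5 as n → ∞.
Hence the series converges for |w − 8| < 1/(7/5) = 5/7, so the radius of convergence is 5/7.
When w = 61/7, the n-th term does not approach 0; divergence by the term test.
When w = 51/7, the terms do not tend to 0, so the series diverges.

(51/7, 61/7)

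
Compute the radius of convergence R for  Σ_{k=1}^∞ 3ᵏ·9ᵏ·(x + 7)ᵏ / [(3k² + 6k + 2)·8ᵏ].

R = 8/27

The ratio of consecutive coefficients is [(3k² + 6k + 2)/(3(k+1)² + 6(k+1) + 2)] · 3·9/8 → 27/8.
The series converges when 27/8 · |x + 7| < 1, giving R = 8/27.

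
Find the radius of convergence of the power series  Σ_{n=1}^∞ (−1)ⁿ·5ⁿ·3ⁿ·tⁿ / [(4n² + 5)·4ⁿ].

Ratio test: |a_{n+1}/a_n| = [(4n² + 5)/(4(n+1)² + 5)] · 5·3/4 → 15/4 as n → ∞.
Thus R = 1/(15/4) = 4/15.

R = 4/15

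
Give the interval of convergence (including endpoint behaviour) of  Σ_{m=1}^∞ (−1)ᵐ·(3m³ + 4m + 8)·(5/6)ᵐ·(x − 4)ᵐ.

(14/5, 26/5)

Apply the ratio test: |a_{m+1}| / |a_m| = [(3(m+1)³ + 4(m+1) + 8)/(3m³ + 4m + 8)] · 5/6, which tends to 5/6 as m → ∞.
Thus R = 1/(5/6) = 6/5.
When x = 26/5, the terms do not tend to 0, so the series diverges.
At x = 14/5: the m-th term does not approach 0; divergence by the term test.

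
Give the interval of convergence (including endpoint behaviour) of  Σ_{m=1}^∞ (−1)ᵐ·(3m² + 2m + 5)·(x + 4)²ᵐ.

(-5, -3)

Apply the ratio test: |a_{m+1}| / |a_m| = (3(m+1)² + 2(m+1) + 5)/(3m² + 2m + 5), which tends to 1 as m → ∞.
Since the exponent of (x + 4) increases by 2 each term, convergence requires |x + 4|² < 1, hence R = 1.
At x = -3: the terms do not tend to 0, so the series diverges.
When x = -5, the terms have absolute value of order m², which does not tend to 0, so the series diverges by the divergence test.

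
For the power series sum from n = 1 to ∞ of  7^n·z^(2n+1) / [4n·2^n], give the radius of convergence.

The ratio of consecutive coefficients is [4n/4(n+1)] · 7/2 → 7/2.
Successive powers of z differ by 2, so the series converges when |z|² · 7/2 < 1, i.e. |z| < √(2/7). So R = √14/7.

R = √14/7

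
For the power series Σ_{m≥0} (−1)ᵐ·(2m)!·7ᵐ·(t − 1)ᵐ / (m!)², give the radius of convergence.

R = 1/28

The ratio of consecutive coefficients is (2m+1)·(2m+2)/(m+1)² · 7 → 28.
The series converges when 28 · |t − 1| < 1, giving R = 1/28.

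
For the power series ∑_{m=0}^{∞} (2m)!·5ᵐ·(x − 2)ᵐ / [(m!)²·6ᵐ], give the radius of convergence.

R = 3/10

The ratio of consecutive coefficients is (2m+1)·(2m+2)/(m+1)² · 5/6 → 10/3.
Hence the series converges for |x − 2| < 1/(10/3) = 3/10, so the radius of convergence is 3/10.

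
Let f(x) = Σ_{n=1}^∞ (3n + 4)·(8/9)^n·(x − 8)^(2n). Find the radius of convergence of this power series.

R = 3√2/4

Ratio test: |a_{n+1}/a_n| = [(3(n+1) + 4)/(3n + 4)] · 8/9 → 8/9 as n → ∞.
Since the exponent of (x − 8) increases by 2 each term, convergence requires |x − 8|² < 9/8, hence R = 3√2/4.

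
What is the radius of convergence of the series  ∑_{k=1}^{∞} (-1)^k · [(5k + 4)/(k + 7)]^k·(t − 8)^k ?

Root test: |a_k|^(1/k) = (5k + 4)/(k + 7) → 5.
Thus R = 1/(5) = 1/5.

R = 1/5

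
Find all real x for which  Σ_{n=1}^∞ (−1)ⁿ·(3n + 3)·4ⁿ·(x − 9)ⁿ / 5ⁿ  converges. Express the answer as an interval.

(31/4, 41/4)

The ratio of consecutive coefficients is [(3(n+1) + 3)/(3n + 3)] · 4/5 → 4/5.
The series converges when 4/5 · |x − 9| < 1, giving R = 5/4.
When x = 41/4, the terms have absolute value of order n, which does not tend to 0, so the series diverges by the divergence test.
At x = 31/4: the terms do not tend to 0, so the series diverges.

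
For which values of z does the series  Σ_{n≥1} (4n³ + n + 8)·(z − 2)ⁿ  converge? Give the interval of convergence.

(1, 3)

By the ratio test, |a_{n+1}/a_n| = (4(n+1)³ + (n+1) + 8)/(4n³ + n + 8) → 1.
Hence R = 1.
At z = 3: the terms have absolute value of order n³, which does not tend to 0, so the series diverges by the divergence test.
Endpoint z = 1: the terms have absolute value of order n³, which does not tend to 0, so the series diverges by the divergence test.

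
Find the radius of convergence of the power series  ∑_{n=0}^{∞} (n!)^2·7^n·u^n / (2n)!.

Apply the ratio test: |a_{n+1}| / |a_n| = (n+1)²/[(2n+1)·(2n+2)] · 7, which tends to 7/4 as n → ∞.
The series converges when 7/4 · |u| < 1, giving R = 4/7.

R = 4/7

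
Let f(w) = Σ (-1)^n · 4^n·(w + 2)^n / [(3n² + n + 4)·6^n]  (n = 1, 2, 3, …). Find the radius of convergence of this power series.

Apply the ratio test: |a_{n+1}| / |a_n| = [(3n² + n + 4)/(3(n+1)² + (n+1) + 4)] · 4/6, which tends to 2/3 as n → ∞.
Thus R = 1/(2/3) = 3/2.

R = 3/2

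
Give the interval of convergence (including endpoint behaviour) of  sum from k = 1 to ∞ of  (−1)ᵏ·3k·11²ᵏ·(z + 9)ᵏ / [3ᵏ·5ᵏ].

Apply the ratio test: |a_{k+1}| / |a_k| = [3(k+1)/3k] · 121/(3·5), which tends to 121/15 as k → ∞.
Convergence for |z + 9| · 121/15 < 1, i.e. |z + 9| < 15/121. So R = 15/121.
At z = -1074/121: the k-th term does not approach 0; divergence by the term test.
When z = -1104/121, the terms do not tend to 0, so the series diverges.

(-1104/121, -1074/121)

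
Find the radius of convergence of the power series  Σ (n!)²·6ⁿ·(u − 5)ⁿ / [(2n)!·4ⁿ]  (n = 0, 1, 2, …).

R = 8/3

Apply the ratio test: |a_{n+1}| / |a_n| = (n+1)²/[(2n+1)·(2n+2)] · 6/4, which tends to 3/8 as n → ∞.
Convergence for |u − 5| · 3/8 < 1, i.e. |u − 5| < 8/3. So R = 8/3.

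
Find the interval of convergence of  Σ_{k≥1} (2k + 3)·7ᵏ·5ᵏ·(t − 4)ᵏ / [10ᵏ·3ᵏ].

(22/7, 34/7)

Ratio test: |a_{k+1}/a_k| = [(2(k+1) + 3)/(2k + 3)] · 7·5/(10·3) → 7/6 as k → ∞.
Thus R = 1/(7/6) = 6/7.
At t = 34/7: the terms have absolute value of order k, which does not tend to 0, so the series diverges by the divergence test.
When t = 22/7, the terms have absolute value of order k, which does not tend to 0, so the series diverges by the divergence test.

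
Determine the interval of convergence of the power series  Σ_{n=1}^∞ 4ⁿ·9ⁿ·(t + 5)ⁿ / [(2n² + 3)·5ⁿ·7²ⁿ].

[-425/36, 65/36]

The ratio of consecutive coefficients is [(2n² + 3)/(2(n+1)² + 3)] · 4·9/(5·49) → 36/245.
Convergence for |t + 5| · 36/245 < 1, i.e. |t + 5| < 245/36. So R = 245/36.
When t = 65/36, absolute convergence follows by limit comparison with Σ 1/n².
Endpoint t = -425/36: the terms are on the order of 1/n², so the series converges absolutely by comparison with the p-series (p = 2 > 1).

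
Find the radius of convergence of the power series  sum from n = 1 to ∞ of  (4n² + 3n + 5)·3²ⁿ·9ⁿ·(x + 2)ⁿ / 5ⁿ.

R = 5/81

Apply the ratio test: |a_{n+1}| / |a_n| = [(4(n+1)² + 3(n+1) + 5)/(4n² + 3n + 5)] · 9·9/5, which tends to 81/5 as n → ∞.
Convergence for |x + 2| · 81/5 < 1, i.e. |x + 2| < 5/81. So R = 5/81.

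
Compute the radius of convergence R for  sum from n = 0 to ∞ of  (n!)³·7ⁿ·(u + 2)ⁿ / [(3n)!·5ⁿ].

Ratio test: |a_{n+1}/a_n| = (n+1)³/[(3n+1)·(3n+2)·(3n+3)] · 7/5 → 7/135 as n → ∞.
Convergence for |u + 2| · 7/135 < 1, i.e. |u + 2| < 135/7. So R = 135/7.

R = 135/7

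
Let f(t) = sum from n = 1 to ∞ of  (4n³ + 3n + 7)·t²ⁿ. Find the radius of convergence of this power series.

Apply the ratio test: |a_{n+1}| / |a_n| = (4(n+1)³ + 3(n+1) + 7)/(4n³ + 3n + 7), which tends to 1 as n → ∞.
Successive powers of t differ by 2, so the series converges when |t|² · 1 < 1, i.e. |t| < √(1) = 1. So R = 1.

R = 1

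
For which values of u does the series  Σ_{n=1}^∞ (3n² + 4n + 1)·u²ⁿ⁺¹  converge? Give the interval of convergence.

The ratio of consecutive coefficients is (3(n+1)² + 4(n+1) + 1)/(3n² + 4n + 1) → 1.
Since the exponent of u increases by 2 each term, convergence requires |u|² < 1, hence R = 1.
When u = 1, the terms do not tend to 0, so the series diverges.
Check u = -1: the n-th term does not approach 0; divergence by the term test.

(-1, 1)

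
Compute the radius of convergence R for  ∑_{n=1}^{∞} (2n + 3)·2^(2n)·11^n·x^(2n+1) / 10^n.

Apply the ratio test: |a_{n+1}| / |a_n| = [(2(n+1) + 3)/(2n + 3)] · 4·11/10, which tends to 22/5 as n → ∞.
Since the exponent of x increases by 2 each term, convergence requires |x|² < 5/22, hence R = √110/22.

R = √110/22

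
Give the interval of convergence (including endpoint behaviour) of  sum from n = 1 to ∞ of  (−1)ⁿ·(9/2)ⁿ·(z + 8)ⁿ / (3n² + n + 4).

Ratio test: |a_{n+1}/a_n| = [(3n² + n + 4)/(3(n+1)² + (n+1) + 4)] · 9/2 → 9/2 as n → ∞.
The series converges when 9/2 · |z + 8| < 1, giving R = 2/9.
When z = -70/9, the terms are on the order of 1/n², so the series converges absolutely by comparison with the p-series (p = 2 > 1).
At z = -74/9: the series is dominated by a constant times Σ 1/n², which converges (p = 2 > 1).

[-74/9, -70/9]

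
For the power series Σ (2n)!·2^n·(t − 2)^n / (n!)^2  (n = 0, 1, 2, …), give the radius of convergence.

R = 1/8

Apply the ratio test: |a_{n+1}| / |a_n| = (2n+1)·(2n+2)/(n+1)² · 2, which tends to 8 as n → ∞.
The series converges when 8 · |t − 2| < 1, giving R = 1/8.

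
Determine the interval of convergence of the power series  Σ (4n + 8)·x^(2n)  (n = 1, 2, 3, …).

(-1, 1)

Ratio test: |a_{n+1}/a_n| = (4(n+1) + 8)/(4n + 8) → 1 as n → ∞.
Successive powers of x differ by 2, so the series converges when |x|² · 1 < 1, i.e. |x| < √(1) = 1. So R = 1.
When x = 1, the terms have absolute value of order n, which does not tend to 0, so the series diverges by the divergence test.
Check x = -1: the terms do not tend to 0, so the series diverges.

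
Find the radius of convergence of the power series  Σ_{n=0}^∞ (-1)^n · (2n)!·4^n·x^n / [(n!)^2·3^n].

The ratio of consecutive coefficients is (2n+1)·(2n+2)/(n+1)² · 4/3 → 16/3.
Convergence for |x| · 16/3 < 1, i.e. |x| < 3/16. So R = 3/16.

R = 3/16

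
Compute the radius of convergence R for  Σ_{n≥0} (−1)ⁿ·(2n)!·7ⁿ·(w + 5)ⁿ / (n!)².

R = 1/28

Ratio test: |a_{n+1}/a_n| = (2n+1)·(2n+2)/(n+1)² · 7 → 28 as n → ∞.
Convergence for |w + 5| · 28 < 1, i.e. |w + 5| < 1/28. So R = 1/28.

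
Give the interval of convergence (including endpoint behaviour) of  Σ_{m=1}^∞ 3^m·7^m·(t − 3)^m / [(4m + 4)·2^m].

[61/21, 65/21)

Apply the ratio test: |a_{m+1}| / |a_m| = [(4m + 4)/(4(m+1) + 4)] · 3·7/2, which tends to 21/2 as m → ∞.
The series converges when 21/2 · |t − 3| < 1, giving R = 2/21.
Check t = 65/21: the terms are asymptotic to a nonzero constant times 1/m, so the series diverges by limit comparison with Σ 1/m.
When t = 61/21, an alternating series whose terms decrease to 0 in absolute value, so it converges by the Leibniz criterion.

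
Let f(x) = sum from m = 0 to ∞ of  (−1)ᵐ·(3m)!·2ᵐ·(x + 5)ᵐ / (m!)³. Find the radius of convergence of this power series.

The ratio of consecutive coefficients is (3m+1)·(3m+2)·(3m+3)/(m+1)³ · 2 → 54.
Thus R = 1/(54) = 1/54.

R = 1/54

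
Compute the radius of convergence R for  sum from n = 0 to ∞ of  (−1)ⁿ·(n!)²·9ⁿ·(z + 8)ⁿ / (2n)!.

R = 4/9

Apply the ratio test: |a_{n+1}| / |a_n| = (n+1)²/[(2n+1)·(2n+2)] · 9, which tends to 9/4 as n → ∞.
The series converges when 9/4 · |z + 8| < 1, giving R = 4/9.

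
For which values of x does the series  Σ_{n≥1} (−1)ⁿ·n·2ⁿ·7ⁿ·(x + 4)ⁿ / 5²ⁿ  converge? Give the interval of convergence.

(-81/14, -31/14)

The ratio of consecutive coefficients is [(n+1)/n] · 2·7/25 → 14/25.
Hence the series converges for |x + 4| < 1/(14/25) = 25/14, so the radius of convergence is 25/14.
Endpoint x = -31/14: the terms have absolute value of order n, which does not tend to 0, so the series diverges by the divergence test.
Endpoint x = -81/14: the terms have absolute value of order n, which does not tend to 0, so the series diverges by the divergence test.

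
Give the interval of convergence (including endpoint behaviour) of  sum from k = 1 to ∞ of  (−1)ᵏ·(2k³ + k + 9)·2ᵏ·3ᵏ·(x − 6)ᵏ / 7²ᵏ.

Ratio test: |a_{k+1}/a_k| = [(2(k+1)³ + (k+1) + 9)/(2k³ + k + 9)] · 2·3/49 → 6/49 as k → ∞.
Thus R = 1/(6/49) = 49/6.
When x = 85/6, the terms have absolute value of order k³, which does not tend to 0, so the series diverges by the divergence test.
At x = -13/6: the terms do not tend to 0, so the series diverges.

(-13/6, 85/6)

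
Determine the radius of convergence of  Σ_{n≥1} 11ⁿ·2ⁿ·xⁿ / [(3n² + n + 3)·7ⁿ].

Apply the ratio test: |a_{n+1}| / |a_n| = [(3n² + n + 3)/(3(n+1)² + (n+1) + 3)] · 11·2/7, which tends to 22/7 as n → ∞.
Thus R = 1/(22/7) = 7/22.

R = 7/22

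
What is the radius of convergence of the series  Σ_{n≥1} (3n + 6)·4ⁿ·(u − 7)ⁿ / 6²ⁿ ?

R = 9

Apply the ratio test: |a_{n+1}| / |a_n| = [(3(n+1) + 6)/(3n + 6)] · 4/36, which tends to 1/9 as n → ∞.
The series converges when 1/9 · |u − 7| < 1, giving R = 9.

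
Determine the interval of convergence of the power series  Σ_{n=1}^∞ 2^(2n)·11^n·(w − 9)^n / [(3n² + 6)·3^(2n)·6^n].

Ratio test: |a_{n+1}/a_n| = [(3n² + 6)/(3(n+1)² + 6)] · 4·11/(9·6) → 22/27 as n → ∞.
Convergence for |w − 9| · 22/27 < 1, i.e. |w − 9| < 27/22. So R = 27/22.
Endpoint w = 225/22: the series is dominated by a constant times Σ 1/n², which converges (p = 2 > 1).
At w = 171/22: the terms are on the order of 1/n², so the series converges absolutely by comparison with the p-series (p = 2 > 1).

[171/22, 225/22]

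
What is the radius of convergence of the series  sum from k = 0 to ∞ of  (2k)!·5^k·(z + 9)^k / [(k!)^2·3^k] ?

R = 3/20

By the ratio test, |a_{k+1}/a_k| = (2k+1)·(2k+2)/(k+1)² · 5/3 → 20/3.
Thus R = 1/(20/3) = 3/20.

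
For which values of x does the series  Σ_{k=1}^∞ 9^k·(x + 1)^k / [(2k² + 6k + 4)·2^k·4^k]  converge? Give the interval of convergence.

Apply the ratio test: |a_{k+1}| / |a_k| = [(2k² + 6k + 4)/(2(k+1)² + 6(k+1) + 4)] · 9/(2·4), which tends to 9/8 as k → ∞.
Thus R = 1/(9/8) = 8/9.
At x = -1/9: the series is dominated by a constant times Σ 1/k², which converges (p = 2 > 1).
When x = -17/9, absolute convergence follows by limit comparison with Σ 1/k².

[-17/9, -1/9]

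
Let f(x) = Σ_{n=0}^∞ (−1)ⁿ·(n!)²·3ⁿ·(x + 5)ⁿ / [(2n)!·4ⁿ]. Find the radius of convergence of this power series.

The ratio of consecutive coefficients is (n+1)²/[(2n+1)·(2n+2)] · 3/4 → 3/16.
Thus R = 1/(3/16) = 16/3.

R = 16/3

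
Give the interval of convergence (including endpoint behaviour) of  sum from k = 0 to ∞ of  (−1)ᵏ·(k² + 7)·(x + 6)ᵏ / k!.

By the ratio test, |a_{k+1}/a_k| = ((k+1)² + 7)/(k² + 7) · 1/(k+1) → 0.
The ratio tends to 0 regardless of x, hence R = ∞.

(−∞, ∞)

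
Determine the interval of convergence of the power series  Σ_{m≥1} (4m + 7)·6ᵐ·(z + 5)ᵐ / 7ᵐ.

(-37/6, -23/6)

By the ratio test, |a_{m+1}/a_m| = [(4(m+1) + 7)/(4m + 7)] · 6/7 → 6/7.
The series converges when 6/7 · |z + 5| < 1, giving R = 7/6.
Check z = -23/6: the m-th term does not approach 0; divergence by the term test.
When z = -37/6, the terms do not tend to 0, so the series diverges.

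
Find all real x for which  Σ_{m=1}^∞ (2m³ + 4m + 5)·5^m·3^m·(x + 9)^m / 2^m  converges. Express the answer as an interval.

By the ratio test, |a_{m+1}/a_m| = [(2(m+1)³ + 4(m+1) + 5)/(2m³ + 4m + 5)] · 5·3/2 → 15/2.
The series converges when 15/2 · |x + 9| < 1, giving R = 2/15.
When x = -133/15, the terms do not tend to 0, so the series diverges.
Endpoint x = -137/15: the terms do not tend to 0, so the series diverges.

(-137/15, -133/15)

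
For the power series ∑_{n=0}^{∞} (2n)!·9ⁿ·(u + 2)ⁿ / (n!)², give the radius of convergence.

R = 1/36

By the ratio test, |a_{n+1}/a_n| = (2n+1)·(2n+2)/(n+1)² · 9 → 36.
Convergence for |u + 2| · 36 < 1, i.e. |u + 2| < 1/36. So R = 1/36.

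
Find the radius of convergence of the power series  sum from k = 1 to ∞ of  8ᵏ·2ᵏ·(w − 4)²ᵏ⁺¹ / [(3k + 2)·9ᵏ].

The ratio of consecutive coefficients is [(3k + 2)/(3(k+1) + 2)] · 8·2/9 → 16/9.
Successive powers of (w − 4) differ by 2, so the series converges when |w − 4|² · 16/9 < 1, i.e. |w − 4| < √(9/16) = 3/4. So R = 3/4.

R = 3/4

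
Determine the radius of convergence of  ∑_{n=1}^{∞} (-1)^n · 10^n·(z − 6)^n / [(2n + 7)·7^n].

Apply the ratio test: |a_{n+1}| / |a_n| = [(2n + 7)/(2(n+1) + 7)] · 10/7, which tends to 10/7 as n → ∞.
Thus R = 1/(10/7) = 7/10.

R = 7/10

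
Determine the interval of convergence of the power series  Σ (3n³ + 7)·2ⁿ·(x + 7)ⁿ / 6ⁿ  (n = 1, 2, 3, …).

(-10, -4)

Ratio test: |a_{n+1}/a_n| = [(3(n+1)³ + 7)/(3n³ + 7)] · 2/6 → 1/3 as n → ∞.
Convergence for |x + 7| · 1/3 < 1, i.e. |x + 7| < 3. So R = 3.
Endpoint x = -4: the n-th term does not approach 0; divergence by the term test.
Endpoint x = -10: the terms have absolute value of order n³, which does not tend to 0, so the series diverges by the divergence test.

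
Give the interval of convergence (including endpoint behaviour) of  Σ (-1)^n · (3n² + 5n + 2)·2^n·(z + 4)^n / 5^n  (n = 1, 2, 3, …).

(-13/2, -3/2)

Apply the ratio test: |a_{n+1}| / |a_n| = [(3(n+1)² + 5(n+1) + 2)/(3n² + 5n + 2)] · 2/5, which tends to 2/5 as n → ∞.
Thus R = 1/(2/5) = 5/2.
Check z = -3/2: the terms do not tend to 0, so the series diverges.
Endpoint z = -13/2: the n-th term does not approach 0; divergence by the term test.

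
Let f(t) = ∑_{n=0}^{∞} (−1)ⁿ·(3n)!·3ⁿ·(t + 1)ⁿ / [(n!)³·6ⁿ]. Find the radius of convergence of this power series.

Apply the ratio test: |a_{n+1}| / |a_n| = (3n+1)·(3n+2)·(3n+3)/(n+1)³ · 3/6, which tends to 27/2 as n → ∞.
Thus R = 1/(27/2) = 2/27.

R = 2/27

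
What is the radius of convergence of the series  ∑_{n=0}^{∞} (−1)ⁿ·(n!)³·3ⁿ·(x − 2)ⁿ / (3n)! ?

R = 9

By the ratio test, |a_{n+1}/a_n| = (n+1)³/[(3n+1)·(3n+2)·(3n+3)] · 3 → 1/9.
Convergence for |x − 2| · 1/9 < 1, i.e. |x − 2| < 9. So R = 9.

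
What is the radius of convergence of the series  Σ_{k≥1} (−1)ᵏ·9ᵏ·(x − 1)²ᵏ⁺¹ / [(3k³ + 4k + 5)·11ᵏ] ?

R = √11/3

By the ratio test, |a_{k+1}/a_k| = [(3k³ + 4k + 5)/(3(k+1)³ + 4(k+1) + 5)] · 9/11 → 9/11.
Successive powers of (x − 1) differ by 2, so the series converges when |x − 1|² · 9/11 < 1, i.e. |x − 1| < √(11/9). So R = √11/3.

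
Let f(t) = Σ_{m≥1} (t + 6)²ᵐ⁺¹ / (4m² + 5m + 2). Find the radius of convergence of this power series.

R = 1

The ratio of consecutive coefficients is (4m² + 5m + 2)/(4(m+1)² + 5(m+1) + 2) → 1.
Since the exponent of (t + 6) increases by 2 each term, convergence requires |t + 6|² < 1, hence R = 1.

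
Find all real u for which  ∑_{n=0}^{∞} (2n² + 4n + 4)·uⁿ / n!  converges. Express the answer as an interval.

(−∞, ∞)

Ratio test: |a_{n+1}/a_n| = (2(n+1)² + 4(n+1) + 4)/(2n² + 4n + 4) · 1/(n+1) → 0 as n → ∞.
The limit is 0, so the series converges for all u; R = ∞.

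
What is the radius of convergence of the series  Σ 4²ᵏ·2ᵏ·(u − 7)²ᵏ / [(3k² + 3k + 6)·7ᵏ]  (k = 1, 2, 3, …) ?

By the ratio test, |a_{k+1}/a_k| = [(3k² + 3k + 6)/(3(k+1)² + 3(k+1) + 6)] · 16·2/7 → 32/7.
Since the exponent of (u − 7) increases by 2 each term, convergence requires |u − 7|² < 7/32, hence R = √14/8.

R = √14/8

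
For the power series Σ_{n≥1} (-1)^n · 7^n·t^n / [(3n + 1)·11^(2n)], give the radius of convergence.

R = 121/7

Apply the ratio test: |a_{n+1}| / |a_n| = [(3n + 1)/(3(n+1) + 1)] · 7/121, which tends to 7/121 as n → ∞.
Hence the series converges for |t| < 1/(7/121) = 121/7, so the radius of convergence is 121/7.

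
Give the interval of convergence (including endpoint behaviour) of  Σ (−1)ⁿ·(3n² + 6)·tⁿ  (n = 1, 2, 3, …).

By the ratio test, |a_{n+1}/a_n| = (3(n+1)² + 6)/(3n² + 6) → 1.
Convergence for |t| < 1, so R = 1.
When t = 1, the n-th term does not approach 0; divergence by the term test.
Check t = -1: the terms do not tend to 0, so the series diverges.

(-1, 1)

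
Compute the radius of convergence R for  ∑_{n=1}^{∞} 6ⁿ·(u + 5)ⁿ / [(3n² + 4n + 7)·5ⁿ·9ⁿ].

The ratio of consecutive coefficients is [(3n² + 4n + 7)/(3(n+1)² + 4(n+1) + 7)] · 6/(5·9) → 2/15.
The series converges when 2/15 · |u + 5| < 1, giving R = 15/2.

R = 15/2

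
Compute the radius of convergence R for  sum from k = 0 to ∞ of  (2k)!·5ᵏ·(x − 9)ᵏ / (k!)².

The ratio of consecutive coefficients is (2k+1)·(2k+2)/(k+1)² · 5 → 20.
Convergence for |x − 9| · 20 < 1, i.e. |x − 9| < 1/20. So R = 1/20.

R = 1/20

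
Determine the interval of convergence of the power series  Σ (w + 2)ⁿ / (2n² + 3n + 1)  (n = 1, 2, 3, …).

The ratio of consecutive coefficients is (2n² + 3n + 1)/(2(n+1)² + 3(n+1) + 1) → 1.
Hence R = 1.
Endpoint w = -1: the terms are on the order of 1/n², so the series converges absolutely by comparison with the p-series (p = 2 > 1).
At w = -3: absolute convergence follows by limit comparison with Σ 1/n².

[-3, -1]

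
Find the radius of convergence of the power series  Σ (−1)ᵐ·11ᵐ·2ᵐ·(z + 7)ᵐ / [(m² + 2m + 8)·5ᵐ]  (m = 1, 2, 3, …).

R = 5/22

Ratio test: |a_{m+1}/a_m| = [(m² + 2m + 8)/((m+1)² + 2(m+1) + 8)] · 11·2/5 → 22/5 as m → ∞.
Convergence for |z + 7| · 22/5 < 1, i.e. |z + 7| < 5/22. So R = 5/22.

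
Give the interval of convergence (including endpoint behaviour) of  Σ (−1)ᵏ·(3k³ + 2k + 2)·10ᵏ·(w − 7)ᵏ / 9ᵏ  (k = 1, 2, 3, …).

(61/10, 79/10)

By the ratio test, |a_{k+1}/a_k| = [(3(k+1)³ + 2(k+1) + 2)/(3k³ + 2k + 2)] · 10/9 → 10/9.
Thus R = 1/(10/9) = 9/10.
Endpoint w = 79/10: the k-th term does not approach 0; divergence by the term test.
Check w = 61/10: the terms have absolute value of order k³, which does not tend to 0, so the series diverges by the divergence test.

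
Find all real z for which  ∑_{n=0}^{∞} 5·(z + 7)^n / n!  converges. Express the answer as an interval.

(−∞, ∞)

The ratio of consecutive coefficients is 5/5 · 1/(n+1) → 0.
The limit is 0, so the series converges for all z; R = ∞.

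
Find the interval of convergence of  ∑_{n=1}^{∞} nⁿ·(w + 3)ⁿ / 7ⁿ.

{-3}

Root test: |a_n|^(1/n) = n/7 → ∞.
Since the n-th root of |a_n| is unbounded, the series converges only at w = -3; R = 0.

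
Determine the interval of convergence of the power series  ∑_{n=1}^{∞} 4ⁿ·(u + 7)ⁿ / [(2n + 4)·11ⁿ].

[-39/4, -17/4)

By the ratio test, |a_{n+1}/a_n| = [(2n + 4)/(2(n+1) + 4)] · 4/11 → 4/11.
Convergence for |u + 7| · 4/11 < 1, i.e. |u + 7| < 11/4. So R = 11/4.
When u = -17/4, the terms behave like c/n; limit comparison with the harmonic series gives divergence.
When u = -39/4, convergence follows from the alternating series test (terms decrease monotonically to 0).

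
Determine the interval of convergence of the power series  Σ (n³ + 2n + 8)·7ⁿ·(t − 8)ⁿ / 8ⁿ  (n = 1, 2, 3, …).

(48/7, 64/7)

By the ratio test, |a_{n+1}/a_n| = [((n+1)³ + 2(n+1) + 8)/(n³ + 2n + 8)] · 7/8 → 7/8.
Hence the series converges for |t − 8| < 1/(7/8) = 8/7, so the radius of convergence is 8/7.
At t = 64/7: the n-th term does not approach 0; divergence by the term test.
When t = 48/7, the terms do not tend to 0, so the series diverges.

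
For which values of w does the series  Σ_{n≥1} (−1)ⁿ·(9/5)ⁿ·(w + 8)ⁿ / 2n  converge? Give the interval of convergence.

By the ratio test, |a_{n+1}/a_n| = [2n/2(n+1)] · 9/5 → 9/5.
Thus R = 1/(9/5) = 5/9.
Endpoint w = -67/9: convergence follows from the alternating series test (terms decrease monotonically to 0).
At w = -77/9: the terms are asymptotic to a nonzero constant times 1/n, so the series diverges by limit comparison with Σ 1/n.

(-77/9, -67/9]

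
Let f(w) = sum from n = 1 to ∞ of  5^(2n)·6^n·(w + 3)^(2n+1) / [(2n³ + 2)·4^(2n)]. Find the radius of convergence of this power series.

The ratio of consecutive coefficients is [(2n³ + 2)/(2(n+1)³ + 2)] · 25·6/16 → 75/8.
Writing y = (w + 3)², the series in y has radius 8/75, so |w + 3| < √(8/75) and R = 2√6/15.

R = 2√6/15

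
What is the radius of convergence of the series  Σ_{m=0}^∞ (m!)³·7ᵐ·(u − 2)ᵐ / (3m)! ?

R = 27/7

By the ratio test, |a_{m+1}/a_m| = (m+1)³/[(3m+1)·(3m+2)·(3m+3)] · 7 → 7/27.
Thus R = 1/(7/27) = 27/7.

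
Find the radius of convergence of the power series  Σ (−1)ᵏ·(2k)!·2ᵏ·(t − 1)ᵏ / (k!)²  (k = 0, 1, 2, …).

R = 1/8

Apply the ratio test: |a_{k+1}| / |a_k| = (2k+1)·(2k+2)/(k+1)² · 2, which tends to 8 as k → ∞.
Hence the series converges for |t − 1| < 1/(8) = 1/8, so the radius of convergence is 1/8.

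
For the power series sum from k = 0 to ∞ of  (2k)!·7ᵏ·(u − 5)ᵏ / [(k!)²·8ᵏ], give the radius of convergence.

R = 2/7

The ratio of consecutive coefficients is (2k+1)·(2k+2)/(k+1)² · 7/8 → 7/2.
Hence the series converges for |u − 5| < 1/(7/2) = 2/7, so the radius of convergence is 2/7.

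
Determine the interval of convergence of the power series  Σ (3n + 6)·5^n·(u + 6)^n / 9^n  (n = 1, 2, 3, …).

(-39/5, -21/5)

Apply the ratio test: |a_{n+1}| / |a_n| = [(3(n+1) + 6)/(3n + 6)] · 5/9, which tends to 5/9 as n → ∞.
Thus R = 1/(5/9) = 9/5.
When u = -21/5, the terms do not tend to 0, so the series diverges.
Endpoint u = -39/5: the n-th term does not approach 0; divergence by the term test.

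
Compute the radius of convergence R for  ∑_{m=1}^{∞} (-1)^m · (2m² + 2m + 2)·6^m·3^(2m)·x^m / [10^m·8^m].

Ratio test: |a_{m+1}/a_m| = [(2(m+1)² + 2(m+1) + 2)/(2m² + 2m + 2)] · 6·9/(10·8) → 27/40 as m → ∞.
The series converges when 27/40 · |x| < 1, giving R = 40/27.

R = 40/27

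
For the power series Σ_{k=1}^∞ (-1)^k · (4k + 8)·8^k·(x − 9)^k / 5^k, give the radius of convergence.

R = 5/8

Ratio test: |a_{k+1}/a_k| = [(4(k+1) + 8)/(4k + 8)] · 8/5 → 8/5 as k → ∞.
Convergence for |x − 9| · 8/5 < 1, i.e. |x − 9| < 5/8. So R = 5/8.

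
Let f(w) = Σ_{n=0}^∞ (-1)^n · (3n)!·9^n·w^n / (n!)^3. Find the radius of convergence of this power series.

By the ratio test, |a_{n+1}/a_n| = (3n+1)·(3n+2)·(3n+3)/(n+1)³ · 9 → 243.
Thus R = 1/(243) = 1/243.

R = 1/243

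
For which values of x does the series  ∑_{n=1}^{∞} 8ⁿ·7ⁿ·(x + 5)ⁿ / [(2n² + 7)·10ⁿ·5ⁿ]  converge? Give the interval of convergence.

[-165/28, -115/28]

The ratio of consecutive coefficients is [(2n² + 7)/(2(n+1)² + 7)] · 8·7/(10·5) → 28/25.
Hence the series converges for |x + 5| < 1/(28/25) = 25/28, so the radius of convergence is 25/28.
Endpoint x = -115/28: the series is dominated by a constant times Σ 1/n², which converges (p = 2 > 1).
Endpoint x = -165/28: the terms are on the order of 1/n², so the series converges absolutely by comparison with the p-series (p = 2 > 1).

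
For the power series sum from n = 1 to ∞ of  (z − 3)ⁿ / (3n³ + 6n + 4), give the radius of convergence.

R = 1

The ratio of consecutive coefficients is (3n³ + 6n + 4)/(3(n+1)³ + 6(n+1) + 4) → 1.
So the series converges when |z − 3| < 1 and diverges when |z − 3| > 1; R = 1.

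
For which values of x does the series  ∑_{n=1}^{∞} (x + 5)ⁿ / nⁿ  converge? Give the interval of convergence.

(−∞, ∞)

Root test: |a_n|^(1/n) = 1/n → 0.
Since the n-th root of |a_n| tends to 0, the series converges for all real x; R = ∞.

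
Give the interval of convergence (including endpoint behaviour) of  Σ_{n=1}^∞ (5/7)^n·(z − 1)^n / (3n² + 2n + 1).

By the ratio test, |a_{n+1}/a_n| = [(3n² + 2n + 1)/(3(n+1)² + 2(n+1) + 1)] · 5/7 → 5/7.
Thus R = 1/(5/7) = 7/5.
At z = 12/5: the terms are on the order of 1/n², so the series converges absolutely by comparison with the p-series (p = 2 > 1).
When z = -2/5, absolute convergence follows by limit comparison with Σ 1/n².

[-2/5, 12/5]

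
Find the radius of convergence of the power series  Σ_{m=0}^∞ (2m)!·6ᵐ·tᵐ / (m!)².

By the ratio test, |a_{m+1}/a_m| = (2m+1)·(2m+2)/(m+1)² · 6 → 24.
The series converges when 24 · |t| < 1, giving R = 1/24.

R = 1/24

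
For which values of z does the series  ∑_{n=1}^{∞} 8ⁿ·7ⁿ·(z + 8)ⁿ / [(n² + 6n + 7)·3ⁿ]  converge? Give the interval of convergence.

[-451/56, -445/56]

The ratio of consecutive coefficients is [(n² + 6n + 7)/((n+1)² + 6(n+1) + 7)] · 8·7/3 → 56/3.
The series converges when 56/3 · |z + 8| < 1, giving R = 3/56.
Check z = -445/56: absolute convergence follows by limit comparison with Σ 1/n².
When z = -451/56, absolute convergence follows by limit comparison with Σ 1/n².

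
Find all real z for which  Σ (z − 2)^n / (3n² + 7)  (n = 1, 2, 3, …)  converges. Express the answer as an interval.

Ratio test: |a_{n+1}/a_n| = (3n² + 7)/(3(n+1)² + 7) → 1 as n → ∞.
Convergence for |z − 2| < 1, so R = 1.
Check z = 3: the series is dominated by a constant times Σ 1/n², which converges (p = 2 > 1).
When z = 1, absolute convergence follows by limit comparison with Σ 1/n².

[1, 3]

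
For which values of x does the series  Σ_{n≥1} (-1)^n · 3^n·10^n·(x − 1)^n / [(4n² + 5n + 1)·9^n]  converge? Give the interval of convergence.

[7/10, 13/10]

By the ratio test, |a_{n+1}/a_n| = [(4n² + 5n + 1)/(4(n+1)² + 5(n+1) + 1)] · 3·10/9 → 10/3.
The series converges when 10/3 · |x − 1| < 1, giving R = 3/10.
When x = 13/10, the terms are on the order of 1/n², so the series converges absolutely by comparison with the p-series (p = 2 > 1).
At x = 7/10: the terms are on the order of 1/n², so the series converges absolutely by comparison with the p-series (p = 2 > 1).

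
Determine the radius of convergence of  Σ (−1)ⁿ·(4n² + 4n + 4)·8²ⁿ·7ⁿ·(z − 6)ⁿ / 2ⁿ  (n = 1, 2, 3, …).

Ratio test: |a_{n+1}/a_n| = [(4(n+1)² + 4(n+1) + 4)/(4n² + 4n + 4)] · 64·7/2 → 224 as n → ∞.
Hence the series converges for |z − 6| < 1/(224) = 1/224, so the radius of convergence is 1/224.

R = 1/224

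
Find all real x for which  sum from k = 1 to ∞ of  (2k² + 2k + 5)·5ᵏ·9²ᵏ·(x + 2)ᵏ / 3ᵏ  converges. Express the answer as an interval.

(-271/135, -269/135)

Ratio test: |a_{k+1}/a_k| = [(2(k+1)² + 2(k+1) + 5)/(2k² + 2k + 5)] · 5·81/3 → 135 as k → ∞.
The series converges when 135 · |x + 2| < 1, giving R = 1/135.
At x = -269/135: the terms have absolute value of order k², which does not tend to 0, so the series diverges by the divergence test.
Endpoint x = -271/135: the k-th term does not approach 0; divergence by the term test.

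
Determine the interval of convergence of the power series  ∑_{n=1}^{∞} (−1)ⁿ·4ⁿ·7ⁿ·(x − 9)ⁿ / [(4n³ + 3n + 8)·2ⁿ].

The ratio of consecutive coefficients is [(4n³ + 3n + 8)/(4(n+1)³ + 3(n+1) + 8)] · 4·7/2 → 14.
Hence the series converges for |x − 9| < 1/(14) = 1/14, so the radius of convergence is 1/14.
When x = 127/14, absolute convergence follows by limit comparison with Σ 1/n³.
When x = 125/14, the series is dominated by a constant times Σ 1/n³, which converges (p = 3 > 1).

[125/14, 127/14]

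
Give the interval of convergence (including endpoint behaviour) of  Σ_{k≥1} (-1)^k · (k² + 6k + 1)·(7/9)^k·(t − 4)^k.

(19/7, 37/7)

Ratio test: |a_{k+1}/a_k| = [((k+1)² + 6(k+1) + 1)/(k² + 6k + 1)] · 7/9 → 7/9 as k → ∞.
Thus R = 1/(7/9) = 9/7.
When t = 37/7, the terms have absolute value of order k², which does not tend to 0, so the series diverges by the divergence test.
Endpoint t = 19/7: the k-th term does not approach 0; divergence by the term test.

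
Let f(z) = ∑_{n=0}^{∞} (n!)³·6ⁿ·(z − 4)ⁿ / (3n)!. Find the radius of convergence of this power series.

Ratio test: |a_{n+1}/a_n| = (n+1)³/[(3n+1)·(3n+2)·(3n+3)] · 6 → 2/9 as n → ∞.
Thus R = 1/(2/9) = 9/2.

R = 9/2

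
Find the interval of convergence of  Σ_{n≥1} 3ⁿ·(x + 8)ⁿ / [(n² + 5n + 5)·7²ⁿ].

[-73/3, 25/3]

Apply the ratio test: |a_{n+1}| / |a_n| = [(n² + 5n + 5)/((n+1)² + 5(n+1) + 5)] · 3/49, which tends to 3/49 as n → ∞.
The series converges when 3/49 · |x + 8| < 1, giving R = 49/3.
Check x = 25/3: absolute convergence follows by limit comparison with Σ 1/n².
Check x = -73/3: absolute convergence follows by limit comparison with Σ 1/n².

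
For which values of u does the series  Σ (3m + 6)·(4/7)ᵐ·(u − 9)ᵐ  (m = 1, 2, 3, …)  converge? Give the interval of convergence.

The ratio of consecutive coefficients is [(3(m+1) + 6)/(3m + 6)] · 4/7 → 4/7.
The series converges when 4/7 · |u − 9| < 1, giving R = 7/4.
Endpoint u = 43/4: the terms have absolute value of order m, which does not tend to 0, so the series diverges by the divergence test.
When u = 29/4, the terms do not tend to 0, so the series diverges.

(29/4, 43/4)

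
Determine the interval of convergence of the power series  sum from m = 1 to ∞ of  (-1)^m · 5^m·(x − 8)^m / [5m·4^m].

(36/5, 44/5]

The ratio of consecutive coefficients is [5m/5(m+1)] · 5/4 → 5/4.
Convergence for |x − 8| · 5/4 < 1, i.e. |x − 8| < 4/5. So R = 4/5.
When x = 44/5, the terms alternate in sign and decrease monotonically to 0 in absolute value (size ~ c/m), so the alternating series test gives convergence.
When x = 36/5, the terms behave like c/m; limit comparison with the harmonic series gives divergence.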